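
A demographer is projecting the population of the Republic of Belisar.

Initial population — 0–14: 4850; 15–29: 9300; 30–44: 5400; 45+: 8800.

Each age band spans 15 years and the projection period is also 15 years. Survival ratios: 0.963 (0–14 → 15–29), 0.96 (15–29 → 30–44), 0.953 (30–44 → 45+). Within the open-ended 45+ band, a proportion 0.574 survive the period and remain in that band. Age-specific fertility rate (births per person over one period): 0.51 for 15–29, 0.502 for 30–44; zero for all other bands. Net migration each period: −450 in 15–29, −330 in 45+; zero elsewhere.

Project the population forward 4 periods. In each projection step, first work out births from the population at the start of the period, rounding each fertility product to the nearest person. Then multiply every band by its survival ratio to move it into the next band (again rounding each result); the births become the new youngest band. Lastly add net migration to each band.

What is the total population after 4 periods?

Call the groups 1 to 4, youngest first.
— Period 1 —
Births: 9300 * 0.51 = 4743 ; 5400 * 0.502 = 2711 → total 7454
Group 2: 4850 * 0.963 = 4671
Group 3: 9300 * 0.96 = 8928
Group 4: 5400 * 0.953 + 8800 * 0.574 = 5146 + 5051 = 10197
Net migration: Group 2 − 450 → 4221; Group 4 − 330 → 9867
→ [7454, 4221, 8928, 9867]
— Period 2 —
Births: 4221 * 0.51 = 2153 ; 8928 * 0.502 = 4482 → total 6635
Group 2: 7454 * 0.963 = 7178
Group 3: 4221 * 0.96 = 4052
Group 4: 8928 * 0.953 + 9867 * 0.574 = 8508 + 5664 = 14172
Net migration: Group 2 − 450 → 6728; Group 4 − 330 → 13842
→ [6635, 6728, 4052, 13842]
— Period 3 —
Births: 6728 * 0.51 = 3431 ; 4052 * 0.502 = 2034 → total 5465
Group 2: 6635 * 0.963 = 6390
Group 3: 6728 * 0.96 = 6459
Group 4: 4052 * 0.953 + 13842 * 0.574 = 3862 + 7945 = 11807
Net migration: Group 2 − 450 → 5940; Group 4 − 330 → 11477
→ [5465, 5940, 6459, 11477]
— Period 4 —
Births: 5940 * 0.51 = 3029 ; 6459 * 0.502 = 3242 → total 6271
Group 2: 5465 * 0.963 = 5263
Group 3: 5940 * 0.96 = 5702
Group 4: 6459 * 0.953 + 11477 * 0.574 = 6155 + 6588 = 12743
Net migration: Group 2 − 450 → 4813; Group 4 − 330 → 12413
→ [6271, 4813, 5702, 12413]
Total after period 4: 6271 + 4813 + 5702 + 12413 = 29199

29199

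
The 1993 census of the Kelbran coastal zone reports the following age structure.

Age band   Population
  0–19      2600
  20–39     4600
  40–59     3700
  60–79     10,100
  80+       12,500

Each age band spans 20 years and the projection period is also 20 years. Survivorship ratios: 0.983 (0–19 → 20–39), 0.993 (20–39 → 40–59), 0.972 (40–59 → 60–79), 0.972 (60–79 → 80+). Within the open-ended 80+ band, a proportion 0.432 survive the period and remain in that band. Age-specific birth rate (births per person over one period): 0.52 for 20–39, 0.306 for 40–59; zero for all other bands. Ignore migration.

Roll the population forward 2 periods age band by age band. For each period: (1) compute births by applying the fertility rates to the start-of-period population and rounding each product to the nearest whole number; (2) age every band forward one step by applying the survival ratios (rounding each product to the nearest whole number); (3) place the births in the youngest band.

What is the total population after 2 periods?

23238

[period 1]
Births: 4600 * 0.52 = 2392  |  3700 * 0.306 = 1132 ⇒ total 3524
20–39: 2600 * 0.983 = 2556
40–59: 4600 * 0.993 = 4568
60–79: 3700 * 0.972 = 3596
80+: 10100 * 0.972 + 12500 * 0.432 = 9817 + 5400 = 15217
Giving 3524 / 2556 / 4568 / 3596 / 15217.
[period 2]
Births: 2556 * 0.52 = 1329  |  4568 * 0.306 = 1398 ⇒ total 2727
20–39: 3524 * 0.983 = 3464
40–59: 2556 * 0.993 = 2538
60–79: 4568 * 0.972 = 4440
80+: 3596 * 0.972 + 15217 * 0.432 = 3495 + 6574 = 10069
Giving 2727 / 3464 / 2538 / 4440 / 10069.
Total after period 2: 2727 + 3464 + 2538 + 4440 + 10069 = 23238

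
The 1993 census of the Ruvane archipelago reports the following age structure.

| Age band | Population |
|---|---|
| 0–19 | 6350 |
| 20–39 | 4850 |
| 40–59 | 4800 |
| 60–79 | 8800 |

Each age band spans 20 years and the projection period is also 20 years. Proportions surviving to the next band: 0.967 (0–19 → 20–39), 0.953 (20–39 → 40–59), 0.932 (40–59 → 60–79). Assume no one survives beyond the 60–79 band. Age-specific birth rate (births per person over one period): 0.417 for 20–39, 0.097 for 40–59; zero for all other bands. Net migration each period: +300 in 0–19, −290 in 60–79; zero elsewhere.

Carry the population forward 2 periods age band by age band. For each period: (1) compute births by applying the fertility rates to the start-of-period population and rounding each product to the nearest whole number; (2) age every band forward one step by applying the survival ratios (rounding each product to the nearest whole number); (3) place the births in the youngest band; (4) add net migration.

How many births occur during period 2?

Call the bands 1 to 4, youngest first.
Period 1.
Births: 4850 × 0.417 = 2022  |  4800 × 0.097 = 466 → total 2488
Band 2: 6350 × 0.967 = 6140
Band 3: 4850 × 0.953 = 4622
Band 4: 4800 × 0.932 = 4474
Net migration: Band 1 + 300 → 2788; Band 4 − 290 → 4184
Population now: 0–19=2788, 20–39=6140, 40–59=4622, 60–79=4184
Period 2.
Births: 6140 × 0.417 = 2560  |  4622 × 0.097 = 448 → total 3008
Band 2: 2788 × 0.967 = 2696
Band 3: 6140 × 0.953 = 5851
Band 4: 4622 × 0.932 = 4308
Net migration: Band 1 + 300 → 3308; Band 4 − 290 → 4018
Population now: 0–19=3308, 20–39=2696, 40–59=5851, 60–79=4018

3008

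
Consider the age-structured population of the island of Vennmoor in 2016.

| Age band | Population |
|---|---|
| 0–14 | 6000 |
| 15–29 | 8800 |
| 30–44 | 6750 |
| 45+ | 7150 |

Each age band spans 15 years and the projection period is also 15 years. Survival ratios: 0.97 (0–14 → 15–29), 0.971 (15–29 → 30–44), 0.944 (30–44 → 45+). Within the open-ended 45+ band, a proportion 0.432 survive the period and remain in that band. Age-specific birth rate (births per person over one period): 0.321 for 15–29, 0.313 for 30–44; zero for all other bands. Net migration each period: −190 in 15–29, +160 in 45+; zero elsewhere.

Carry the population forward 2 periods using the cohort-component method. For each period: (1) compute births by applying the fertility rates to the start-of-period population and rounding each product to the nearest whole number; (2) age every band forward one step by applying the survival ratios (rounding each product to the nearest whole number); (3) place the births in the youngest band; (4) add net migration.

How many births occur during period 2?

4482

[period 1]
Births: 8800 × 0.321 = 2825, 6750 × 0.313 = 2113 — total 4938
15–29: 6000 × 0.97 = 5820
30–44: 8800 × 0.971 = 8545
45+: 6750 × 0.944 + 7150 × 0.432 = 6372 + 3089 = 9461
Net migration: 15–29 − 190 → 5630; 45+ + 160 → 9621
Giving 4938 / 5630 / 8545 / 9621.
[period 2]
Births: 5630 × 0.321 = 1807, 8545 × 0.313 = 2675 — total 4482
15–29: 4938 × 0.97 = 4790
30–44: 5630 × 0.971 = 5467
45+: 8545 × 0.944 + 9621 × 0.432 = 8066 + 4156 = 12222
Net migration: 15–29 − 190 → 4600; 45+ + 160 → 12382
Giving 4482 / 4600 / 5467 / 12382.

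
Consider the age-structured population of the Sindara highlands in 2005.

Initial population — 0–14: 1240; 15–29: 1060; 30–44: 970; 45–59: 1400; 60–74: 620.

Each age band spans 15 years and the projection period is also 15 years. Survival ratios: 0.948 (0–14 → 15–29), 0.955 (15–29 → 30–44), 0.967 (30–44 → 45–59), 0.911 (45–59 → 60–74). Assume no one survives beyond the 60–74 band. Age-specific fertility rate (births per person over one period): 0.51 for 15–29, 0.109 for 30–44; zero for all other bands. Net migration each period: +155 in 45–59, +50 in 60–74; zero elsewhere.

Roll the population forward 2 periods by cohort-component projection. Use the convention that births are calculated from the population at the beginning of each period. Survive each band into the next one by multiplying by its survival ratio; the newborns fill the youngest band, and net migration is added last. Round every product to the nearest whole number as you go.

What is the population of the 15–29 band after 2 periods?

Let group 1 be 0–14 through group 5 = 60–74.
Period 1.
Births: 1060 × 0.51 = 541 ; 970 × 0.109 = 106 → 647
Group 2: 1240 × 0.948 = 1176
Group 3: 1060 × 0.955 = 1012
Group 4: 970 × 0.967 = 938
Group 5: 1400 × 0.911 = 1275
Net migration: Group 4 + 155 → 1093; Group 5 + 50 → 1325
Giving 647 / 1176 / 1012 / 1093 / 1325.
Period 2.
Births: 1176 × 0.51 = 600 ; 1012 × 0.109 = 110 → 710
Group 2: 647 × 0.948 = 613
Group 3: 1176 × 0.955 = 1123
Group 4: 1012 × 0.967 = 979
Group 5: 1093 × 0.911 = 996
Net migration: Group 4 + 155 → 1134; Group 5 + 50 → 1046
Giving 710 / 613 / 1123 / 1134 / 1046.

613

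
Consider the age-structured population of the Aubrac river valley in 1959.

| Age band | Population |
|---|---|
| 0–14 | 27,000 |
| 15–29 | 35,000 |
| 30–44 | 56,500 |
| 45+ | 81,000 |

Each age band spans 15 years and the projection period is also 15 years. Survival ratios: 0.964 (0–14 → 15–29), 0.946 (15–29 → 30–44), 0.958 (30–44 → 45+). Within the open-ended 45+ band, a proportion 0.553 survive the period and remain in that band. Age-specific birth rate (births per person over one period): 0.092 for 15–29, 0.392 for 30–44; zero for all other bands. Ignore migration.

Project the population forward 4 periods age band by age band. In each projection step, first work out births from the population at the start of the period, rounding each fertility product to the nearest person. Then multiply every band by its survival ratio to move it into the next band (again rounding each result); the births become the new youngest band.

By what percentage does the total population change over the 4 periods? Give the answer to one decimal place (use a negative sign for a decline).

Period 1.
Births: 35000 × 0.092 = 3220  |  56500 × 0.392 = 22148 ⇒ total 25368
15–29: 27000 × 0.964 = 26028
30–44: 35000 × 0.946 = 33110
45+: 56500 × 0.958 + 81000 × 0.553 = 54127 + 44793 = 98920
→ [25368, 26028, 33110, 98920]
Period 2.
Births: 26028 × 0.092 = 2395  |  33110 × 0.392 = 12979 ⇒ total 15374
15–29: 25368 × 0.964 = 24455
30–44: 26028 × 0.946 = 24622
45+: 33110 × 0.958 + 98920 × 0.553 = 31719 + 54703 = 86422
→ [15374, 24455, 24622, 86422]
Period 3.
Births: 24455 × 0.092 = 2250  |  24622 × 0.392 = 9652 ⇒ total 11902
15–29: 15374 × 0.964 = 14821
30–44: 24455 × 0.946 = 23134
45+: 24622 × 0.958 + 86422 × 0.553 = 23588 + 47791 = 71379
→ [11902, 14821, 23134, 71379]
Period 4.
Births: 14821 × 0.092 = 1364  |  23134 × 0.392 = 9069 ⇒ total 10433
15–29: 11902 × 0.964 = 11474
30–44: 14821 × 0.946 = 14021
45+: 23134 × 0.958 + 71379 × 0.553 = 22162 + 39473 = 61635
→ [10433, 11474, 14021, 61635]
Total: 199500 → 97563; change = -101937; percentage change = -51.1%

-51.1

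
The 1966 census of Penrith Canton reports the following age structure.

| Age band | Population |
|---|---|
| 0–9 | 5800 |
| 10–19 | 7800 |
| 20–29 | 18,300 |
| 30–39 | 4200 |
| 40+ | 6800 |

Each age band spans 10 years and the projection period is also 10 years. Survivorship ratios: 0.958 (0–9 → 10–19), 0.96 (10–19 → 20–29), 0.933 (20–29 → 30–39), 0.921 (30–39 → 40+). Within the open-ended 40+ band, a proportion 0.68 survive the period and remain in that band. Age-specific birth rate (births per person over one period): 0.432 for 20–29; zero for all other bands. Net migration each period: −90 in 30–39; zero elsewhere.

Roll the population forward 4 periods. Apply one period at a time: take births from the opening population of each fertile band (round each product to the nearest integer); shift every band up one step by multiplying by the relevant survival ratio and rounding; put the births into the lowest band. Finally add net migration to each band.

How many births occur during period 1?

[period 1]
Births: 18300 × 0.432 = 7906
10–19: 5800 × 0.958 = 5556
20–29: 7800 × 0.96 = 7488
30–39: 18300 × 0.933 = 17074
40+: 4200 × 0.921 + 6800 × 0.68 = 3868 + 4624 = 8492
Net migration: 30–39 − 90 → 16984
Giving 7906 / 5556 / 7488 / 16984 / 8492.

7906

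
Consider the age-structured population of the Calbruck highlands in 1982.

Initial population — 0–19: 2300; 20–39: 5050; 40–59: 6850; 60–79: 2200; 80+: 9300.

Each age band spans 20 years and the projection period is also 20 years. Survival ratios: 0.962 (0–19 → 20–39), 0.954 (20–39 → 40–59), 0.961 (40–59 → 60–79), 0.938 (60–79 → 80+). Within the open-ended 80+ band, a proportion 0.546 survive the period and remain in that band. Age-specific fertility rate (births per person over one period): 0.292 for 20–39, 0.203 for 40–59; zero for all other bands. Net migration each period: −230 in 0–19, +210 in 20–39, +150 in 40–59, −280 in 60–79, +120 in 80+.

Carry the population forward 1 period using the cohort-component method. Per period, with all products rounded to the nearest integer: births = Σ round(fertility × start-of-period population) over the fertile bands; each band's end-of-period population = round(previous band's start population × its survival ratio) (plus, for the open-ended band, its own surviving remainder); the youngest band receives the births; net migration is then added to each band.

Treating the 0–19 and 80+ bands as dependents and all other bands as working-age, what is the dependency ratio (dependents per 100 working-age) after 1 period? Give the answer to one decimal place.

After projecting period 1:
Births: 5050 × 0.292 = 1475, 6850 × 0.203 = 1391 ⇒ total 2866
20–39: 2300 × 0.962 = 2213
40–59: 5050 × 0.954 = 4818
60–79: 6850 × 0.961 = 6583
80+: 2200 × 0.938 + 9300 × 0.546 = 2064 + 5078 = 7142
Net migration: 0–19 − 230 → 2636; 20–39 + 210 → 2423; 40–59 + 150 → 4968; 60–79 − 280 → 6303; 80+ + 120 → 7262
→ [2636, 2423, 4968, 6303, 7262]
Dependents (band 0–19 + band 80+) = 2636 + 7262 = 9898; working-age = 13694; ratio = 9898/13694 × 100 = 72.3

72.3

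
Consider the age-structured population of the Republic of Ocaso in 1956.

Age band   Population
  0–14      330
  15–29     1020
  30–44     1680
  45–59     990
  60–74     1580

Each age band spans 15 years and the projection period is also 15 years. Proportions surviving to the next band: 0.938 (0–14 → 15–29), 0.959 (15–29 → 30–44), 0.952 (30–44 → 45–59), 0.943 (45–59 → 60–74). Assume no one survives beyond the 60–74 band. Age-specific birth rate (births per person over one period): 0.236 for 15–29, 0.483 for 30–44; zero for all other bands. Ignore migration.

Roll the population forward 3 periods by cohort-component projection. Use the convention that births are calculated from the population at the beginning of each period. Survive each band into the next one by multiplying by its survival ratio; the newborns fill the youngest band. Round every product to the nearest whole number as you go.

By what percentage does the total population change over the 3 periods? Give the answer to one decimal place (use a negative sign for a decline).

Call the bands 1 to 5, youngest first.
Period 1.
Births: 1020 × 0.236 = 241, 1680 × 0.483 = 811 → 1052
Band 2: 330 × 0.938 = 310
Band 3: 1020 × 0.959 = 978
Band 4: 1680 × 0.952 = 1599
Band 5: 990 × 0.943 = 934
→ [1052, 310, 978, 1599, 934]
Period 2.
Births: 310 × 0.236 = 73, 978 × 0.483 = 472 → 545
Band 2: 1052 × 0.938 = 987
Band 3: 310 × 0.959 = 297
Band 4: 978 × 0.952 = 931
Band 5: 1599 × 0.943 = 1508
→ [545, 987, 297, 931, 1508]
Period 3.
Births: 987 × 0.236 = 233, 297 × 0.483 = 143 → 376
Band 2: 545 × 0.938 = 511
Band 3: 987 × 0.959 = 947
Band 4: 297 × 0.952 = 283
Band 5: 931 × 0.943 = 878
→ [376, 511, 947, 283, 878]
Total: 5600 → 2995; change = -2605; percentage change = -46.5%

-46.5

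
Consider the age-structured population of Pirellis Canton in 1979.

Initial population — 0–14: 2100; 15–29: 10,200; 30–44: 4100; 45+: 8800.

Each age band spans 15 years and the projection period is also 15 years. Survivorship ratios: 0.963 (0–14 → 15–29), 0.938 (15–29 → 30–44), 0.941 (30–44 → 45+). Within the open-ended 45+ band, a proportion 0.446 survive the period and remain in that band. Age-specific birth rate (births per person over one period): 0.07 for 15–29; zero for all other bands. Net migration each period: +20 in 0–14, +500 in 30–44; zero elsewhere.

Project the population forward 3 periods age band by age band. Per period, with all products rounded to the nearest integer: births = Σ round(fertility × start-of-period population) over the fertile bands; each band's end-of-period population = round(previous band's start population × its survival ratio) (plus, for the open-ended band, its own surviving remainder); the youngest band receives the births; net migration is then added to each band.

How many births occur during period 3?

49

Period 1.
Births: 10200 * 0.07 = 714
15–29: 2100 * 0.963 = 2022
30–44: 10200 * 0.938 = 9568
45+: 4100 * 0.941 + 8800 * 0.446 = 3858 + 3925 = 7783
Net migration: 0–14 + 20 → 734; 30–44 + 500 → 10068
Giving 734 / 2022 / 10068 / 7783.
Period 2.
Births: 2022 * 0.07 = 142
15–29: 734 * 0.963 = 707
30–44: 2022 * 0.938 = 1897
45+: 10068 * 0.941 + 7783 * 0.446 = 9474 + 3471 = 12945
Net migration: 0–14 + 20 → 162; 30–44 + 500 → 2397
Giving 162 / 707 / 2397 / 12945.
Period 3.
Births: 707 * 0.07 = 49
15–29: 162 * 0.963 = 156
30–44: 707 * 0.938 = 663
45+: 2397 * 0.941 + 12945 * 0.446 = 2256 + 5773 = 8029
Net migration: 0–14 + 20 → 69; 30–44 + 500 → 1163
Giving 69 / 156 / 1163 / 8029.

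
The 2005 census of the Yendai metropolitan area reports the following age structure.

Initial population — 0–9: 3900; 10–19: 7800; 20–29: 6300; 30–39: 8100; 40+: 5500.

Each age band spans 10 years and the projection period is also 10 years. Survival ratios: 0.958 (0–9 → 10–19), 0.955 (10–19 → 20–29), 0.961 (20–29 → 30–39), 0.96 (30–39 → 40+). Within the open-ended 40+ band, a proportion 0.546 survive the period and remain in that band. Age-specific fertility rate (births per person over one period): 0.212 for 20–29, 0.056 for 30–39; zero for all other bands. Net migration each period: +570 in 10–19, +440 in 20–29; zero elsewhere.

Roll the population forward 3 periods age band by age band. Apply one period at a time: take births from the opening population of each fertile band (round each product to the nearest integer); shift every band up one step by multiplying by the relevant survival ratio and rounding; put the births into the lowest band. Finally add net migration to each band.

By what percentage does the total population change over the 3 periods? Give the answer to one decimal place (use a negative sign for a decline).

-22.3

Period 1:
Births: 6300 * 0.212 = 1336, 8100 * 0.056 = 454 — total 1790
10–19: 3900 * 0.958 = 3736
20–29: 7800 * 0.955 = 7449
30–39: 6300 * 0.961 = 6054
40+: 8100 * 0.96 + 5500 * 0.546 = 7776 + 3003 = 10779
Net migration: 10–19 + 570 → 4306; 20–29 + 440 → 7889
Population now: 0–9=1790, 10–19=4306, 20–29=7889, 30–39=6054, 40+=10779
Period 2:
Births: 7889 * 0.212 = 1672, 6054 * 0.056 = 339 — total 2011
10–19: 1790 * 0.958 = 1715
20–29: 4306 * 0.955 = 4112
30–39: 7889 * 0.961 = 7581
40+: 6054 * 0.96 + 10779 * 0.546 = 5812 + 5885 = 11697
Net migration: 10–19 + 570 → 2285; 20–29 + 440 → 4552
Population now: 0–9=2011, 10–19=2285, 20–29=4552, 30–39=7581, 40+=11697
Period 3:
Births: 4552 * 0.212 = 965, 7581 * 0.056 = 425 — total 1390
10–19: 2011 * 0.958 = 1927
20–29: 2285 * 0.955 = 2182
30–39: 4552 * 0.961 = 4374
40+: 7581 * 0.96 + 11697 * 0.546 = 7278 + 6387 = 13665
Net migration: 10–19 + 570 → 2497; 20–29 + 440 → 2622
Population now: 0–9=1390, 10–19=2497, 20–29=2622, 30–39=4374, 40+=13665
Total: 31600 → 24548; change = -7052; percentage change = -22.3%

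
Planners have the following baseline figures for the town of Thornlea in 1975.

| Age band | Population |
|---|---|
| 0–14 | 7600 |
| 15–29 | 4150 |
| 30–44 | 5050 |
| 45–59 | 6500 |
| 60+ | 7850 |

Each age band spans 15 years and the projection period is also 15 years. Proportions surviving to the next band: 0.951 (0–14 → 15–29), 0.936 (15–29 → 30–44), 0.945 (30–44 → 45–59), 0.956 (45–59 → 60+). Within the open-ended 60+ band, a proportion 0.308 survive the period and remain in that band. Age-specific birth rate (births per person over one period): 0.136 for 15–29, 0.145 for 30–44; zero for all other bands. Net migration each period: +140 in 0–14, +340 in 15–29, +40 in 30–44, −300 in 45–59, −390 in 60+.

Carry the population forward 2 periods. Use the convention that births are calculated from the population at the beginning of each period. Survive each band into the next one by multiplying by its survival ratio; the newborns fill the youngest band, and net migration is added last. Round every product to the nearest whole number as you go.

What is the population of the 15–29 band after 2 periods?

Period 1.
Births: 4150 × 0.136 = 564  |  5050 × 0.145 = 732 ⇒ total 1296
15–29: 7600 × 0.951 = 7228
30–44: 4150 × 0.936 = 3884
45–59: 5050 × 0.945 = 4772
60+: 6500 × 0.956 + 7850 × 0.308 = 6214 + 2418 = 8632
Net migration: 0–14 + 140 → 1436; 15–29 + 340 → 7568; 30–44 + 40 → 3924; 45–59 − 300 → 4472; 60+ − 390 → 8242
→ [1436, 7568, 3924, 4472, 8242]
Period 2.
Births: 7568 × 0.136 = 1029  |  3924 × 0.145 = 569 ⇒ total 1598
15–29: 1436 × 0.951 = 1366
30–44: 7568 × 0.936 = 7084
45–59: 3924 × 0.945 = 3708
60+: 4472 × 0.956 + 8242 × 0.308 = 4275 + 2539 = 6814
Net migration: 0–14 + 140 → 1738; 15–29 + 340 → 1706; 30–44 + 40 → 7124; 45–59 − 300 → 3408; 60+ − 390 → 6424
→ [1738, 1706, 7124, 3408, 6424]

1706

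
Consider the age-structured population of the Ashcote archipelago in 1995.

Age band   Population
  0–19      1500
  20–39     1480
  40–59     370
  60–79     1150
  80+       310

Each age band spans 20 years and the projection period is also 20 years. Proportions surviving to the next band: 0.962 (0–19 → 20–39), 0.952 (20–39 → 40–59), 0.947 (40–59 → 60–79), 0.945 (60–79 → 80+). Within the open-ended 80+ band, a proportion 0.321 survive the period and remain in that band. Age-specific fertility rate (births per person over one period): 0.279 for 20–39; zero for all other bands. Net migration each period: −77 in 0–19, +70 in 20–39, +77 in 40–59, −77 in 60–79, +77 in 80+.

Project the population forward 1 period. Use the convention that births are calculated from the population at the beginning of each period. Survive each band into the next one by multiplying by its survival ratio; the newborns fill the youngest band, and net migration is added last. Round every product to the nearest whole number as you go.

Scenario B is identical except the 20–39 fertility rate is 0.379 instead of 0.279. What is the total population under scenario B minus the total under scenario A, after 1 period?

148

Period 1:
Births: 1480 * 0.279 = 413
20–39: 1500 * 0.962 = 1443
40–59: 1480 * 0.952 = 1409
60–79: 370 * 0.947 = 350
80+: 1150 * 0.945 + 310 * 0.321 = 1087 + 100 = 1187
Net migration: 0–19 − 77 → 336; 20–39 + 70 → 1513; 40–59 + 77 → 1486; 60–79 − 77 → 273; 80+ + 77 → 1264
→ [336, 1513, 1486, 273, 1264]
Scenario A total after 1 period: 4872
Scenario B projection —
Period 1:
Births: 1480 * 0.379 = 561
20–39: 1500 * 0.962 = 1443
40–59: 1480 * 0.952 = 1409
60–79: 370 * 0.947 = 350
80+: 1150 * 0.945 + 310 * 0.321 = 1087 + 100 = 1187
Net migration: 0–19 − 77 → 484; 20–39 + 70 → 1513; 40–59 + 77 → 1486; 60–79 − 77 → 273; 80+ + 77 → 1264
→ [484, 1513, 1486, 273, 1264]
Scenario B total after 1 period: 5020
Difference B − A = 5020 − 4872 = 148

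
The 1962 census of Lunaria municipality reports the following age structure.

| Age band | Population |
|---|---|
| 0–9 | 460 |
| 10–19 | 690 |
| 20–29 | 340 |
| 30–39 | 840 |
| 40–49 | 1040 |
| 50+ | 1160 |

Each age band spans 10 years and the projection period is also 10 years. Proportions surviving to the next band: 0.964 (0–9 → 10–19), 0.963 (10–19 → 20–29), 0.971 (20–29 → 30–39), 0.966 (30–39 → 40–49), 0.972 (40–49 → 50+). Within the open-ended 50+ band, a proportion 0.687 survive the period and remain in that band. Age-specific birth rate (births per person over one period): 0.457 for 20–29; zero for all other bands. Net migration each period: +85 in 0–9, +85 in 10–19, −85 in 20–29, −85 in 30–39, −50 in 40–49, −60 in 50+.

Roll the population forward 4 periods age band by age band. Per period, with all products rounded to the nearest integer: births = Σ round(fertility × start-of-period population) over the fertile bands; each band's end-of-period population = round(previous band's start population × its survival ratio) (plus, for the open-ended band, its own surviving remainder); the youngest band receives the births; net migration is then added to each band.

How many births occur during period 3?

193

— Period 1 —
Births: 340 * 0.457 = 155
10–19: 460 * 0.964 = 443
20–29: 690 * 0.963 = 664
30–39: 340 * 0.971 = 330
40–49: 840 * 0.966 = 811
50+: 1040 * 0.972 + 1160 * 0.687 = 1011 + 797 = 1808
Net migration: 0–9 + 85 → 240; 10–19 + 85 → 528; 20–29 − 85 → 579; 30–39 − 85 → 245; 40–49 − 50 → 761; 50+ − 60 → 1748
End of period: [240, 528, 579, 245, 761, 1748]
— Period 2 —
Births: 579 * 0.457 = 265
10–19: 240 * 0.964 = 231
20–29: 528 * 0.963 = 508
30–39: 579 * 0.971 = 562
40–49: 245 * 0.966 = 237
50+: 761 * 0.972 + 1748 * 0.687 = 740 + 1201 = 1941
Net migration: 0–9 + 85 → 350; 10–19 + 85 → 316; 20–29 − 85 → 423; 30–39 − 85 → 477; 40–49 − 50 → 187; 50+ − 60 → 1881
End of period: [350, 316, 423, 477, 187, 1881]
— Period 3 —
Births: 423 * 0.457 = 193
10–19: 350 * 0.964 = 337
20–29: 316 * 0.963 = 304
30–39: 423 * 0.971 = 411
40–49: 477 * 0.966 = 461
50+: 187 * 0.972 + 1881 * 0.687 = 182 + 1292 = 1474
Net migration: 0–9 + 85 → 278; 10–19 + 85 → 422; 20–29 − 85 → 219; 30–39 − 85 → 326; 40–49 − 50 → 411; 50+ − 60 → 1414
End of period: [278, 422, 219, 326, 411, 1414]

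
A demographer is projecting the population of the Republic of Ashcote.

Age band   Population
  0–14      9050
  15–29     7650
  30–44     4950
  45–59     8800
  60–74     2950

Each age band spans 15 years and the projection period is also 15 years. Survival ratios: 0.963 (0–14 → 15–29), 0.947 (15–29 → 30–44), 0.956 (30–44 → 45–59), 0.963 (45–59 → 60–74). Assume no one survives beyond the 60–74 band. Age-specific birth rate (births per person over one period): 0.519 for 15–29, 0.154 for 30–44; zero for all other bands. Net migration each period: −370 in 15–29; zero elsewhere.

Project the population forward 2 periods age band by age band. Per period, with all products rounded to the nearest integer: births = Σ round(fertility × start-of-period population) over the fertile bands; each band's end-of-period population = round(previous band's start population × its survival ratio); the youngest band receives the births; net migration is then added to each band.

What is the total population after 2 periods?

29020

Period 1.
Births: 7650 * 0.519 = 3970, 4950 * 0.154 = 762 ⇒ total 4732
15–29: 9050 * 0.963 = 8715
30–44: 7650 * 0.947 = 7245
45–59: 4950 * 0.956 = 4732
60–74: 8800 * 0.963 = 8474
Net migration: 15–29 − 370 → 8345
Giving 4732 / 8345 / 7245 / 4732 / 8474.
Period 2.
Births: 8345 * 0.519 = 4331, 7245 * 0.154 = 1116 ⇒ total 5447
15–29: 4732 * 0.963 = 4557
30–44: 8345 * 0.947 = 7903
45–59: 7245 * 0.956 = 6926
60–74: 4732 * 0.963 = 4557
Net migration: 15–29 − 370 → 4187
Giving 5447 / 4187 / 7903 / 6926 / 4557.
Total after period 2: 5447 + 4187 + 7903 + 6926 + 4557 = 29020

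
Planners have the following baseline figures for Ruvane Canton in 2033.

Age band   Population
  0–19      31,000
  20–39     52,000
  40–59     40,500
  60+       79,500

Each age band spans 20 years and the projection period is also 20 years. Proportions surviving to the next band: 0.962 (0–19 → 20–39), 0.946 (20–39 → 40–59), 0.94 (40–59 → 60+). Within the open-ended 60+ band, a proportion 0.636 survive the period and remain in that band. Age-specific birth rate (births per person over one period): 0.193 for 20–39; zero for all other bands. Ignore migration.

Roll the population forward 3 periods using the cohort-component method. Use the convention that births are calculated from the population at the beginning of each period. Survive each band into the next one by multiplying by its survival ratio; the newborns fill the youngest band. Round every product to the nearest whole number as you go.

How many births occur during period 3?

Call the groups 1 to 4, youngest first.
[period 1]
Births: 52000 × 0.193 = 10036
Group 2: 31000 × 0.962 = 29822
Group 3: 52000 × 0.946 = 49192
Group 4: 40500 × 0.94 + 79500 × 0.636 = 38070 + 50562 = 88632
→ [10036, 29822, 49192, 88632]
[period 2]
Births: 29822 × 0.193 = 5756
Group 2: 10036 × 0.962 = 9655
Group 3: 29822 × 0.946 = 28212
Group 4: 49192 × 0.94 + 88632 × 0.636 = 46240 + 56370 = 102610
→ [5756, 9655, 28212, 102610]
[period 3]
Births: 9655 × 0.193 = 1863
Group 2: 5756 × 0.962 = 5537
Group 3: 9655 × 0.946 = 9134
Group 4: 28212 × 0.94 + 102610 × 0.636 = 26519 + 65260 = 91779
→ [1863, 5537, 9134, 91779]

1863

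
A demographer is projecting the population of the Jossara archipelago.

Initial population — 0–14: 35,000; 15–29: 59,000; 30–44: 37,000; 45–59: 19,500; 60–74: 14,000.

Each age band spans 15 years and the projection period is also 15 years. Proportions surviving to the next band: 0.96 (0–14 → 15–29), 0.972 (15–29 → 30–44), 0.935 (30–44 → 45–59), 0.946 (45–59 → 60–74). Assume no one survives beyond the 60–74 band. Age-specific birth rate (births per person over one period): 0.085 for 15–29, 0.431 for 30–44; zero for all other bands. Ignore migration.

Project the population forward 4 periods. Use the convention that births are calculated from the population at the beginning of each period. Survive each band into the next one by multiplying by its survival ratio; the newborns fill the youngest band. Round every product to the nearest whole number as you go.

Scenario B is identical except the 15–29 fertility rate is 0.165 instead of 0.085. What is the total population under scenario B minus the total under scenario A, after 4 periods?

13329

Period 1.
Births: 59000 × 0.085 = 5015  |  37000 × 0.431 = 15947 — total 20962
15–29: 35000 × 0.96 = 33600
30–44: 59000 × 0.972 = 57348
45–59: 37000 × 0.935 = 34595
60–74: 19500 × 0.946 = 18447
Population now: 0–14=20962, 15–29=33600, 30–44=57348, 45–59=34595, 60–74=18447
Period 2.
Births: 33600 × 0.085 = 2856  |  57348 × 0.431 = 24717 — total 27573
15–29: 20962 × 0.96 = 20124
30–44: 33600 × 0.972 = 32659
45–59: 57348 × 0.935 = 53620
60–74: 34595 × 0.946 = 32727
Population now: 0–14=27573, 15–29=20124, 30–44=32659, 45–59=53620, 60–74=32727
Period 3.
Births: 20124 × 0.085 = 1711  |  32659 × 0.431 = 14076 — total 15787
15–29: 27573 × 0.96 = 26470
30–44: 20124 × 0.972 = 19561
45–59: 32659 × 0.935 = 30536
60–74: 53620 × 0.946 = 50725
Population now: 0–14=15787, 15–29=26470, 30–44=19561, 45–59=30536, 60–74=50725
Period 4.
Births: 26470 × 0.085 = 2250  |  19561 × 0.431 = 8431 — total 10681
15–29: 15787 × 0.96 = 15156
30–44: 26470 × 0.972 = 25729
45–59: 19561 × 0.935 = 18290
60–74: 30536 × 0.946 = 28887
Population now: 0–14=10681, 15–29=15156, 30–44=25729, 45–59=18290, 60–74=28887
Scenario A total after 4 periods: 98743
Scenario B projection —
Period 1.
Births: 59000 × 0.165 = 9735  |  37000 × 0.431 = 15947 — total 25682
15–29: 35000 × 0.96 = 33600
30–44: 59000 × 0.972 = 57348
45–59: 37000 × 0.935 = 34595
60–74: 19500 × 0.946 = 18447
Population now: 0–14=25682, 15–29=33600, 30–44=57348, 45–59=34595, 60–74=18447
Period 2.
Births: 33600 × 0.165 = 5544  |  57348 × 0.431 = 24717 — total 30261
15–29: 25682 × 0.96 = 24655
30–44: 33600 × 0.972 = 32659
45–59: 57348 × 0.935 = 53620
60–74: 34595 × 0.946 = 32727
Population now: 0–14=30261, 15–29=24655, 30–44=32659, 45–59=53620, 60–74=32727
Period 3.
Births: 24655 × 0.165 = 4068  |  32659 × 0.431 = 14076 — total 18144
15–29: 30261 × 0.96 = 29051
30–44: 24655 × 0.972 = 23965
45–59: 32659 × 0.935 = 30536
60–74: 53620 × 0.946 = 50725
Population now: 0–14=18144, 15–29=29051, 30–44=23965, 45–59=30536, 60–74=50725
Period 4.
Births: 29051 × 0.165 = 4793  |  23965 × 0.431 = 10329 — total 15122
15–29: 18144 × 0.96 = 17418
30–44: 29051 × 0.972 = 28238
45–59: 23965 × 0.935 = 22407
60–74: 30536 × 0.946 = 28887
Population now: 0–14=15122, 15–29=17418, 30–44=28238, 45–59=22407, 60–74=28887
Scenario B total after 4 periods: 112072
Difference B − A = 112072 − 98743 = 13329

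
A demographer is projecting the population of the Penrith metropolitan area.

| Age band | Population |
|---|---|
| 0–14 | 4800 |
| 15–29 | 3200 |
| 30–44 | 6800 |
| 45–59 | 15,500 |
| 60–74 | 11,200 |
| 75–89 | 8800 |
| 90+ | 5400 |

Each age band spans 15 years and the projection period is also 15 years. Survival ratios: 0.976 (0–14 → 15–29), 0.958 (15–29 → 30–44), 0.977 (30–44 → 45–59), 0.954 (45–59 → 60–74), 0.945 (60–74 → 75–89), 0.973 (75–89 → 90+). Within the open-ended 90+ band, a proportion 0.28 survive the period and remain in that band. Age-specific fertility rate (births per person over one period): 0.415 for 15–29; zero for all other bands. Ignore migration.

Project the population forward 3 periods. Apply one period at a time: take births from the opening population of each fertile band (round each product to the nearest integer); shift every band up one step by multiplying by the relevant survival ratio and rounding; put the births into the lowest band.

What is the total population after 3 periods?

34178

Period 1.
Births: 3200 × 0.415 = 1328
15–29: 4800 × 0.976 = 4685
30–44: 3200 × 0.958 = 3066
45–59: 6800 × 0.977 = 6644
60–74: 15500 × 0.954 = 14787
75–89: 11200 × 0.945 = 10584
90+: 8800 × 0.973 + 5400 × 0.28 = 8562 + 1512 = 10074
End of period: [1328, 4685, 3066, 6644, 14787, 10584, 10074]
Period 2.
Births: 4685 × 0.415 = 1944
15–29: 1328 × 0.976 = 1296
30–44: 4685 × 0.958 = 4488
45–59: 3066 × 0.977 = 2995
60–74: 6644 × 0.954 = 6338
75–89: 14787 × 0.945 = 13974
90+: 10584 × 0.973 + 10074 × 0.28 = 10298 + 2821 = 13119
End of period: [1944, 1296, 4488, 2995, 6338, 13974, 13119]
Period 3.
Births: 1296 × 0.415 = 538
15–29: 1944 × 0.976 = 1897
30–44: 1296 × 0.958 = 1242
45–59: 4488 × 0.977 = 4385
60–74: 2995 × 0.954 = 2857
75–89: 6338 × 0.945 = 5989
90+: 13974 × 0.973 + 13119 × 0.28 = 13597 + 3673 = 17270
End of period: [538, 1897, 1242, 4385, 2857, 5989, 17270]
Total after period 3: 538 + 1897 + 1242 + 4385 + 2857 + 5989 + 17270 = 34178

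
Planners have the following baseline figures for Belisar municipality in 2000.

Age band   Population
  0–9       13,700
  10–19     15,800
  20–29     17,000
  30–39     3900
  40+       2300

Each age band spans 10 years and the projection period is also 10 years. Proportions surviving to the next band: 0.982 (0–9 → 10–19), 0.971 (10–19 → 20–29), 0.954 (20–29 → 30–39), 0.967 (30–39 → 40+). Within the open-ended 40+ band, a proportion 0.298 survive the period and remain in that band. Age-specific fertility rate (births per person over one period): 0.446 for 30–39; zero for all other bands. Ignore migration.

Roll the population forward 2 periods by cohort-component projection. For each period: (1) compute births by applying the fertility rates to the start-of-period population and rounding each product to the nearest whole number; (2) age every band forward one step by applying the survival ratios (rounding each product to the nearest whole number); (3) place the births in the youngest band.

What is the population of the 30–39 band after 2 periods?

Period 1.
Births: 3900 × 0.446 = 1739
10–19: 13700 × 0.982 = 13453
20–29: 15800 × 0.971 = 15342
30–39: 17000 × 0.954 = 16218
40+: 3900 × 0.967 + 2300 × 0.298 = 3771 + 685 = 4456
Giving 1739 / 13453 / 15342 / 16218 / 4456.
Period 2.
Births: 16218 × 0.446 = 7233
10–19: 1739 × 0.982 = 1708
20–29: 13453 × 0.971 = 13063
30–39: 15342 × 0.954 = 14636
40+: 16218 × 0.967 + 4456 × 0.298 = 15683 + 1328 = 17011
Giving 7233 / 1708 / 13063 / 14636 / 17011.

14636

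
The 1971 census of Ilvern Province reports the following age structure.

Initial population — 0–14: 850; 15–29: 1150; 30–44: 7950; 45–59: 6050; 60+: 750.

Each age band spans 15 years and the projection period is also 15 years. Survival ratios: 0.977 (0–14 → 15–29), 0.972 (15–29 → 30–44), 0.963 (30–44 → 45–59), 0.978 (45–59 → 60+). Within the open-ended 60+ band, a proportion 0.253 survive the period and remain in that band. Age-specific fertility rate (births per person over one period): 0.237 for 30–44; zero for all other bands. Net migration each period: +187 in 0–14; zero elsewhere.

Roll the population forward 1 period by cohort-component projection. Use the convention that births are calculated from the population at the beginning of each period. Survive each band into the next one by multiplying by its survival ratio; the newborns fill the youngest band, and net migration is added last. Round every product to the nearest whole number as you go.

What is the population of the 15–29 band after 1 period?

After projecting period 1:
Births: 7950 × 0.237 = 1884
15–29: 850 × 0.977 = 830
30–44: 1150 × 0.972 = 1118
45–59: 7950 × 0.963 = 7656
60+: 6050 × 0.978 + 750 × 0.253 = 5917 + 190 = 6107
Net migration: 0–14 + 187 → 2071
Population now: 0–14=2071, 15–29=830, 30–44=1118, 45–59=7656, 60+=6107

830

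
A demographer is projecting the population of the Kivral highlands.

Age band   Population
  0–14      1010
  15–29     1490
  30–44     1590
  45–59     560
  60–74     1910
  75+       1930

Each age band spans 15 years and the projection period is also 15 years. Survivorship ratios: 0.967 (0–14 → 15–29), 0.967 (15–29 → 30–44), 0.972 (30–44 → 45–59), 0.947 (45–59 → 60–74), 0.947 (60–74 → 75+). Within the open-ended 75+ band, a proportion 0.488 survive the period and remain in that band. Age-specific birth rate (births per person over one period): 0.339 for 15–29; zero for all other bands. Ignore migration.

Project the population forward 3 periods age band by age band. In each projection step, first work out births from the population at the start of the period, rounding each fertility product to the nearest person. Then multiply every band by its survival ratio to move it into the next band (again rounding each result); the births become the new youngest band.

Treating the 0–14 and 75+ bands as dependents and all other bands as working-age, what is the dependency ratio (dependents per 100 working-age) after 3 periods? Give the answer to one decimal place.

Period 1.
Births: 1490 * 0.339 = 505
15–29: 1010 * 0.967 = 977
30–44: 1490 * 0.967 = 1441
45–59: 1590 * 0.972 = 1545
60–74: 560 * 0.947 = 530
75+: 1910 * 0.947 + 1930 * 0.488 = 1809 + 942 = 2751
Giving 505 / 977 / 1441 / 1545 / 530 / 2751.
Period 2.
Births: 977 * 0.339 = 331
15–29: 505 * 0.967 = 488
30–44: 977 * 0.967 = 945
45–59: 1441 * 0.972 = 1401
60–74: 1545 * 0.947 = 1463
75+: 530 * 0.947 + 2751 * 0.488 = 502 + 1342 = 1844
Giving 331 / 488 / 945 / 1401 / 1463 / 1844.
Period 3.
Births: 488 * 0.339 = 165
15–29: 331 * 0.967 = 320
30–44: 488 * 0.967 = 472
45–59: 945 * 0.972 = 919
60–74: 1401 * 0.947 = 1327
75+: 1463 * 0.947 + 1844 * 0.488 = 1385 + 900 = 2285
Giving 165 / 320 / 472 / 919 / 1327 / 2285.
Dependents (band 0–14 + band 75+) = 165 + 2285 = 2450; working-age = 3038; ratio = 2450/3038 × 100 = 80.6

80.6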